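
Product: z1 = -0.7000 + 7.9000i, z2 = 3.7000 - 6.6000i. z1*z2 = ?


Real = -0.7*3.7 - 7.9*(-6.6) = -2.59 - (-52.14) = 49.55
Imag = -0.7*(-6.6) + 3.7*7.9 = 4.62 + 29.23 = 33.85

49.5500 + 33.8500i


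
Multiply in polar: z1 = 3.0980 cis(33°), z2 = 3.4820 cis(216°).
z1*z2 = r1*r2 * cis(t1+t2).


r = 3.0980 * 3.4820 = 10.7872
theta = 33° + 216° = 249° = 249° (mod 360)

10.7872 cis(249°)


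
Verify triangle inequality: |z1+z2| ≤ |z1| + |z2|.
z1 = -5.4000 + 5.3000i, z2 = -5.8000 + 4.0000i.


|z1| = sqrt((-5.4)^2 + 5.3^2) = sqrt(57.25) = 7.5664
|z2| = sqrt((-5.8)^2 + 4^2) = sqrt(49.64) = 7.0456
z1+z2 = -11.2000 + 9.3000i
|z1+z2| = sqrt(211.93) = 14.5578
|z1|+|z2| = 7.5664 + 7.0456 = 14.6120

|z1+z2| = 14.5578 ≤ |z1|+|z2| = 14.6120 (verified)


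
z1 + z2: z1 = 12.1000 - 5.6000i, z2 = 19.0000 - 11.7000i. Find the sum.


Real: 12.1 + 19 = 31.1
Imag: -5.6 - 11.7 = -17.3

31.1000 - 17.3000i


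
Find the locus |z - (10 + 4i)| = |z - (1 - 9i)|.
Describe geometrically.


Equal distances means the locus is the perpendicular bisector of z1 and z2.
Midpoint = ((10+1)/2, (4+(-9))/2) = (5.5000, -2.5000)

Perpendicular bisector through (5.5000, -2.5000)


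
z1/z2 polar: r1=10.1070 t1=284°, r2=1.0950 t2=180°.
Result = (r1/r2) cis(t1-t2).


r = 10.1070 / 1.0950 = 9.2301
theta = 284° - 180° = 104° = 104° (mod 360)

9.2301 cis(104°)


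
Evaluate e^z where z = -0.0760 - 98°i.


e^-0.0760 = 0.9268
cos(-98°) = -0.1392
sin(-98°) = -0.9903
Real = 0.9268*(-0.1392) = -0.1290
Imag = 0.9268*(-0.9903) = -0.9178

-0.1290 - 0.9178i


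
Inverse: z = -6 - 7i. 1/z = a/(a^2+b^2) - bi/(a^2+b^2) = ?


|z|^2 = 36+49 = 85
1/z = (-6 + 7i)/85

1/z = -0.0706 + 0.0824i


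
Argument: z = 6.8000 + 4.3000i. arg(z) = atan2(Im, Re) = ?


Re = 6.8, Im = 4.3
arg = atan2(4.3, 6.8) = 32.3073 degrees

arg(z) = 32.3073 degrees


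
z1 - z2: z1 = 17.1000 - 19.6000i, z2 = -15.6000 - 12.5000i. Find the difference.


Real: 17.1 + 15.6 = 32.7
Imag: -19.6 + 12.5 = -7.1

32.7000 - 7.1000i


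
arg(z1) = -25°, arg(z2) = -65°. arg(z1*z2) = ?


arg(z1*z2) = -25° - 65° = -90°
Normalized to (-180°, 180°]: -90°

-90°


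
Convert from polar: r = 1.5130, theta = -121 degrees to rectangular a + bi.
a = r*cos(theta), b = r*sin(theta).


a = 1.5130*cos(-121°) = 1.5130*(-0.51504) = -0.7793
b = 1.5130*sin(-121°) = 1.5130*(-0.8572) = -1.2969

-0.7793 - 1.2969i


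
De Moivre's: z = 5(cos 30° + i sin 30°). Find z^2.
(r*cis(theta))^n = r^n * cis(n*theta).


r^2 = 5^2 = 25
n*theta = 2*30° = 60° = 60° (mod 360)
a = 25*cos(60°) = 12.5000
b = 25*sin(60°) = 21.6506

25 cis(60°) = 12.5000 + 21.6506i


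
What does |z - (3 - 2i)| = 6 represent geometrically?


|z - z0| = r is a circle with center z0 and radius r.
Center = (3, -2), radius = 6

Circle with center (3, -2) and radius 6


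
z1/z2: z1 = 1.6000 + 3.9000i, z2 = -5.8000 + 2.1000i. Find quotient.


Conjugate of z2 = -5.8000 - 2.1000i
Numerator: (1.6000 + 3.9000i)(-5.8000 - 2.1000i) = -1.0900 - 25.9800i
Denominator: (-5.8)^2 + 2.1^2 = 38.05
Result = (-1.0900 - 25.9800i)/38.05

-0.0286 - 0.6828i


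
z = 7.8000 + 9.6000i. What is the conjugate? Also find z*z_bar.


z_bar = 7.8000 - 9.6000i
z*z_bar = 7.8^2 + 9.6^2 = 60.84 + 92.16 = 153

z_bar = 7.8000 - 9.6000i, z*z_bar = 153


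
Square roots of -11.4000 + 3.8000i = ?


|z| = sqrt(129.96+14.44) = 12.0167
sqrt((|z|+a)/2) = sqrt((12.0167+(-11.4))/2) = sqrt(0.3083) = 0.5553
sqrt((|z|-a)/2) = sqrt((12.0167-(-11.4))/2) = sqrt(11.7083) = 3.4217

±(0.5553 + 3.4217i) i.e. 0.5553 + 3.4217i and -0.5553 - 3.4217i


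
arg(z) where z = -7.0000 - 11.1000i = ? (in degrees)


Re = -7, Im = -11.1
arg = atan2(-11.1, -7) = -122.2368 degrees

arg(z) = -122.2368 degrees


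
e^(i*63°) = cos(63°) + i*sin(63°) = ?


cos(63°) = 0.4540
sin(63°) = 0.8910

e^(i*63°) = 0.4540 + 0.8910i


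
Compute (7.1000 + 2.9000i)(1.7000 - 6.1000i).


Real = 7.1*1.7 - 2.9*(-6.1) = 12.07 - (-17.69) = 29.76
Imag = 7.1*(-6.1) + 1.7*2.9 = -43.31 + 4.93 = -38.38

29.7600 - 38.3800i


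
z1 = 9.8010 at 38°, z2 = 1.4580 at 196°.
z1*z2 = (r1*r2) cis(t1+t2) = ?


r = 9.8010 * 1.4580 = 14.2899
theta = 38° + 196° = 234° = 234° (mod 360)

14.2899 cis(234°)


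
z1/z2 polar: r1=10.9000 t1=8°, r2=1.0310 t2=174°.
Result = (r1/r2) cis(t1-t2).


r = 10.9000 / 1.0310 = 10.5723
theta = 8° - 174° = -166° = 194° (mod 360)

10.5723 cis(194°)


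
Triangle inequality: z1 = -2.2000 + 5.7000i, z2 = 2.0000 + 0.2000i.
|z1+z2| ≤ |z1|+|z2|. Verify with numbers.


|z1| = sqrt((-2.2)^2 + 5.7^2) = sqrt(37.33) = 6.1098
|z2| = sqrt(2^2 + 0.2^2) = sqrt(4.04) = 2.0100
z1+z2 = -0.2000 + 5.9000i
|z1+z2| = sqrt(34.85) = 5.9034
|z1|+|z2| = 6.1098 + 2.0100 = 8.1198

|z1+z2| = 5.9034 ≤ |z1|+|z2| = 8.1198 (verified)


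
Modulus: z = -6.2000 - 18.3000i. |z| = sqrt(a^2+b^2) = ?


|z| = sqrt((-6.2)^2 + (-18.3)^2) = sqrt(38.44 + 334.89) = sqrt(373.33) = 19.3217

|z| = 19.3217


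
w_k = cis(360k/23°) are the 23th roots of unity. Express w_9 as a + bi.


Angle = 360*9/23 = 140.8696°
a = cos(140.8696°) = -0.7757
b = sin(140.8696°) = 0.6311

-0.7757 + 0.6311i


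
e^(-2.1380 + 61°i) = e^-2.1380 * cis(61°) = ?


e^-2.1380 = 0.1179
cos(61°) = 0.4848
sin(61°) = 0.8746
Real = 0.1179*0.4848 = 0.0572
Imag = 0.1179*0.8746 = 0.1031

0.0572 + 0.1031i


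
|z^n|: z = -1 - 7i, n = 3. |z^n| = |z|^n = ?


|z| = sqrt(1+49) = sqrt(50) = 7.0711
|z^3| = |z|^3 = (sqrt(50))^3 = 50*sqrt(50)

|z^3| = 50*sqrt(50) ≈ 353.5534


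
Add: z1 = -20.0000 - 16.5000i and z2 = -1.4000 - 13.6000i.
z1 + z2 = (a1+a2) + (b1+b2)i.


Real: -20 - 1.4 = -21.4
Imag: -16.5 - 13.6 = -30.1

-21.4000 - 30.1000i


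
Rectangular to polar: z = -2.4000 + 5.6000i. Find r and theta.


r = sqrt(5.76+31.36) = sqrt(37.12) = 6.0926
theta = atan2(5.6, -2.4) = 113.1986 degrees

r = 6.0926, theta = 113.1986 degrees


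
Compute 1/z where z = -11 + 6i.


|z|^2 = 121+36 = 157
1/z = (-11 - 6i)/157

1/z = -0.0701 - 0.0382i


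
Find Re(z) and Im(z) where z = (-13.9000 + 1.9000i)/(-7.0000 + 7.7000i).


Multiply by conjugate: (-13.9000 + 1.9000i)(-7.0000 - 7.7000i) / ((-7)^2 + 7.7^2)
Numerator real = -13.9*(-7) + 1.9*7.7 = 111.93
Numerator imag = 1.9*(-7) - (-13.9)*7.7 = 93.73
Denominator = 108.29
Re(z) = 111.93/108.29 = 1.0336
Im(z) = 93.73/108.29 = 0.8655

Re(z) = 1.0336, Im(z) = 0.8655


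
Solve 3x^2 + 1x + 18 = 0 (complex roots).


disc = 1^2 - 4*3*18 = 1 - 216 = -215
sqrt(|disc|) = sqrt(215) = 14.6629
Real part = -1/(2*3) = -0.1667
Imag part = 14.6629/(2*3) = 2.4438

-0.1667 ± 2.4438i


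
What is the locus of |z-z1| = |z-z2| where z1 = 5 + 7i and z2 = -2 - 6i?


Equal distances means the locus is the perpendicular bisector of z1 and z2.
Midpoint = ((5+(-2))/2, (7+(-6))/2) = (1.5000, 0.5000)

Perpendicular bisector through (1.5000, 0.5000)


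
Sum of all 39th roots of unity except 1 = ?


With w = e^(2*pi*i/39), all 39 of the 39th roots of unity w^0 = 1, w, ..., w^(38) sum to 0: 1 + w + ... + w^(38) = (1 - w^39)/(1 - w) = 0 since w^39 = 1, w ≠ 1.
Removing the root 1: w + w^2 + ... + w^(38) = 0 - 1 = -1

Sum = -1


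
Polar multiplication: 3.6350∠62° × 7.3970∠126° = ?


r = 3.6350 * 7.3970 = 26.8881
theta = 62° + 126° = 188° = 188° (mod 360)

26.8881 cis(188°)


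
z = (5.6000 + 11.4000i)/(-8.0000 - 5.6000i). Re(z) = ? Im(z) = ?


Multiply by conjugate: (5.6000 + 11.4000i)(-8.0000 + 5.6000i) / ((-8)^2 + (-5.6)^2)
Numerator real = 5.6*(-8) + 11.4*(-5.6) = -108.64
Numerator imag = 11.4*(-8) - 5.6*(-5.6) = -59.84
Denominator = 95.36
Re(z) = -108.64/95.36 = -1.1393
Im(z) = -59.84/95.36 = -0.6275

Re(z) = -1.1393, Im(z) = -0.6275


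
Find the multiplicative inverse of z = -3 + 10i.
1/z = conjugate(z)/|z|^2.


|z|^2 = 9+100 = 109
1/z = (-3 - 10i)/109

1/z = -0.0275 - 0.0917i


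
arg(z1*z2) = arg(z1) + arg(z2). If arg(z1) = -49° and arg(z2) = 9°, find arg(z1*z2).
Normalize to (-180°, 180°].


arg(z1*z2) = -49° + 9° = -40°
Normalized to (-180°, 180°]: -40°

-40°


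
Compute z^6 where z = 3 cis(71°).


r^6 = 3^6 = 729
n*theta = 6*71° = 426° = 66° (mod 360)
a = 729*cos(66°) = 296.5110
b = 729*sin(66°) = 665.9746

729 cis(66°) = 296.5110 + 665.9746i


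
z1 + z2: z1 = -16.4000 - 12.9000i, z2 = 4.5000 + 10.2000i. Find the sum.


Real: -16.4 + 4.5 = -11.9
Imag: -12.9 + 10.2 = -2.7

-11.9000 - 2.7000i


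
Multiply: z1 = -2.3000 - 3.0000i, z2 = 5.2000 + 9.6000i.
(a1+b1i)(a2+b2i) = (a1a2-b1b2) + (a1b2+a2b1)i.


Real = -2.3*5.2 - (-3)*9.6 = -11.96 - (-28.8) = 16.84
Imag = -2.3*9.6 + 5.2*(-3) = -22.08 - (15.6) = -37.68

16.8400 - 37.6800i


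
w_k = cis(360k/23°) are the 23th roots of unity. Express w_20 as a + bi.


Angle = 360*20/23 = 313.0435°
a = cos(313.0435°) = 0.6826
b = sin(313.0435°) = -0.7308

0.6826 - 0.7308i


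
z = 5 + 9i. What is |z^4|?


|z| = sqrt(25+81) = sqrt(106) = 10.2956
|z^4| = |z|^4 = (sqrt(106))^4 = 106^2 = 11236

|z^4| = 11236


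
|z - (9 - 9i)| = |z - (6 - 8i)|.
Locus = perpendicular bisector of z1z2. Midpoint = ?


Equal distances means the locus is the perpendicular bisector of z1 and z2.
Midpoint = ((9+6)/2, (-9+(-8))/2) = (7.5000, -8.5000)

Perpendicular bisector through (7.5000, -8.5000)


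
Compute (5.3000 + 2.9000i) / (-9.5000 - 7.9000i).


Conjugate of z2 = -9.5000 + 7.9000i
Numerator: (5.3000 + 2.9000i)(-9.5000 + 7.9000i) = -73.2600 + 14.3200i
Denominator: (-9.5)^2 + (-7.9)^2 = 152.66
Result = (-73.2600 + 14.3200i)/152.66

-0.4799 + 0.0938i


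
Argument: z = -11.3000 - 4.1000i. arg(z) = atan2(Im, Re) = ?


Re = -11.3, Im = -4.1
arg = atan2(-4.1, -11.3) = -160.0576 degrees

arg(z) = -160.0576 degrees


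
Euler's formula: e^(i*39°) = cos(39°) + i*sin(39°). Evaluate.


cos(39°) = 0.7771
sin(39°) = 0.6293

e^(i*39°) = 0.7771 + 0.6293i


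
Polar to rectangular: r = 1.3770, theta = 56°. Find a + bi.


a = 1.3770*cos(56°) = 1.3770*0.5592 = 0.7700
b = 1.3770*sin(56°) = 1.3770*0.82904 = 1.1416

0.7700 + 1.1416i


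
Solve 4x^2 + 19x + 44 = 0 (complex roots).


disc = 19^2 - 4*4*44 = 361 - 704 = -343
sqrt(|disc|) = sqrt(343) = 18.5203
Real part = -19/(2*4) = -2.3750
Imag part = 18.5203/(2*4) = 2.3150

-2.3750 ± 2.3150i


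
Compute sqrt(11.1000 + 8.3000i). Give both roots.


|z| = sqrt(123.21+68.89) = 13.8600
sqrt((|z|+a)/2) = sqrt((13.8600+11.1)/2) = sqrt(12.4800) = 3.5327
sqrt((|z|-a)/2) = sqrt((13.8600-11.1)/2) = sqrt(1.3800) = 1.1747

±(3.5327 + 1.1747i) i.e. 3.5327 + 1.1747i and -3.5327 - 1.1747i


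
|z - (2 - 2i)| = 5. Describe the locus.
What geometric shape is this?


|z - z0| = r is a circle with center z0 and radius r.
Center = (2, -2), radius = 5

Circle with center (2, -2) and radius 5


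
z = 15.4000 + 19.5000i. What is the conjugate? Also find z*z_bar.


z_bar = 15.4000 - 19.5000i
z*z_bar = 15.4^2 + 19.5^2 = 237.16 + 380.25 = 617.41

z_bar = 15.4000 - 19.5000i, z*z_bar = 617.41


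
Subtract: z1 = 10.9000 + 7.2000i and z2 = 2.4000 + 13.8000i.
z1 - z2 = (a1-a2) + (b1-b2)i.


Real: 10.9 - 2.4 = 8.5
Imag: 7.2 - 13.8 = -6.6

8.5000 - 6.6000i


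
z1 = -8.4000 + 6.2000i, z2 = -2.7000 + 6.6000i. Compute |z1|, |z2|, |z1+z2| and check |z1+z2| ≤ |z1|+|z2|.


|z1| = sqrt((-8.4)^2 + 6.2^2) = sqrt(109) = 10.4403
|z2| = sqrt((-2.7)^2 + 6.6^2) = sqrt(50.85) = 7.1309
z1+z2 = -11.1000 + 12.8000i
|z1+z2| = sqrt(287.05) = 16.9425
|z1|+|z2| = 10.4403 + 7.1309 = 17.5712

|z1+z2| = 16.9425 ≤ |z1|+|z2| = 17.5712 (verified)


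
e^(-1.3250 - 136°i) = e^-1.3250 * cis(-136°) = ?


e^-1.3250 = 0.2658
cos(-136°) = -0.7193
sin(-136°) = -0.69466
Real = 0.2658*(-0.7193) = -0.1912
Imag = 0.2658*(-0.69466) = -0.1846

-0.1912 - 0.1846i


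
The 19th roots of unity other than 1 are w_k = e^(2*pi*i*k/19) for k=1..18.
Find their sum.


With w = e^(2*pi*i/19), all 19 of the 19th roots of unity w^0 = 1, w, ..., w^(18) sum to 0: 1 + w + ... + w^(18) = (1 - w^19)/(1 - w) = 0 since w^19 = 1, w ≠ 1.
Removing the root 1: w + w^2 + ... + w^(18) = 0 - 1 = -1

Sum = -1


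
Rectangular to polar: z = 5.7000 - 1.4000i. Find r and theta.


r = sqrt(32.49+1.96) = sqrt(34.45) = 5.8694
theta = atan2(-1.4, 5.7) = -13.7995 degrees

r = 5.8694, theta = -13.7995 degrees


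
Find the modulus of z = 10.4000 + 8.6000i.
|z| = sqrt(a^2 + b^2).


|z| = sqrt(10.4^2 + 8.6^2) = sqrt(108.16 + 73.96) = sqrt(182.12) = 13.4952

|z| = 13.4952


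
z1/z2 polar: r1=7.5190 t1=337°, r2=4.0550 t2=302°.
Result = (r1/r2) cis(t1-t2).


r = 7.5190 / 4.0550 = 1.8543
theta = 337° - 302° = 35° = 35° (mod 360)

1.8543 cis(35°)


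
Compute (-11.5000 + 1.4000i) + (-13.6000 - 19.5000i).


Real: -11.5 - 13.6 = -25.1
Imag: 1.4 - 19.5 = -18.1

-25.1000 - 18.1000i


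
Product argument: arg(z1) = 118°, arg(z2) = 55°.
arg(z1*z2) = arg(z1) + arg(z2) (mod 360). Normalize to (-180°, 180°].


arg(z1*z2) = 118° + 55° = 173°
Normalized to (-180°, 180°]: 173°

173°


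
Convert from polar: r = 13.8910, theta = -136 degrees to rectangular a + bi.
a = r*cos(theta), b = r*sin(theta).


a = 13.8910*cos(-136°) = 13.8910*(-0.7193398) = -9.9923
b = 13.8910*sin(-136°) = 13.8910*(-0.69466) = -9.6495

-9.9923 - 9.6495i


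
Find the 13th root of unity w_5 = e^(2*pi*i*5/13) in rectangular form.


Angle = 360*5/13 = 138.4615°
a = cos(138.4615°) = -0.7485
b = sin(138.4615°) = 0.6631

-0.7485 + 0.6631i


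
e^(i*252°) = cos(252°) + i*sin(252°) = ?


cos(252°) = -0.3090
sin(252°) = -0.9511

e^(i*252°) = -0.3090 - 0.9511i


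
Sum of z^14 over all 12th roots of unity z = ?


The roots are w_k = w^k with w = e^(2*pi*i/12), and (w^k)^14 = (w^14)^k.
So S = 1 + u + u^2 + ... + u^(11) with u = w^14.
14 = 1*12 + 2, so 14 is not a multiple of 12: u = (w^12)^1 * w^2 = w^2 ≠ 1 (w is a primitive 12th root), while u^12 = (w^12)^14 = 1.
Geometric series: S = (1 - u^12)/(1 - u) = (1 - 1)/(1 - u) = 0

S = 0


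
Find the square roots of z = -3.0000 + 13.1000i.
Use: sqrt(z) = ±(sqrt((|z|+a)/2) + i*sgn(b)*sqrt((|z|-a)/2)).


|z| = sqrt(9+171.61) = 13.4391
sqrt((|z|+a)/2) = sqrt((13.4391+(-3))/2) = sqrt(5.2196) = 2.2846
sqrt((|z|-a)/2) = sqrt((13.4391-(-3))/2) = sqrt(8.2196) = 2.8670

±(2.2846 + 2.8670i) i.e. 2.2846 + 2.8670i and -2.2846 - 2.8670i


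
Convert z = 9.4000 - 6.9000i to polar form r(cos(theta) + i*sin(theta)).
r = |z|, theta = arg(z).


r = sqrt(88.36+47.61) = sqrt(135.97) = 11.6606
theta = atan2(-6.9, 9.4) = -36.2803 degrees

r = 11.6606, theta = -36.2803 degrees


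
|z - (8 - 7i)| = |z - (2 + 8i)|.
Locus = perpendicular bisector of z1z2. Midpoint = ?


Equal distances means the locus is the perpendicular bisector of z1 and z2.
Midpoint = ((8+2)/2, (-7+8)/2) = (5.0000, 0.5000)

Perpendicular bisector through (5.0000, 0.5000)


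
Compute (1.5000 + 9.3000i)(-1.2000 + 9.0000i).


Real = 1.5*(-1.2) - 9.3*9 = -1.8 - 83.7 = -85.5
Imag = 1.5*9 - (1.2)*9.3 = 13.5 - (11.16) = 2.34

-85.5000 + 2.3400i


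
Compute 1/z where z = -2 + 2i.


|z|^2 = 4+4 = 8
1/z = (-2 - 2i)/8

1/z = -0.2500 - 0.2500i


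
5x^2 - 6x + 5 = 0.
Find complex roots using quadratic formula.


disc = (-6)^2 - 4*5*5 = 36 - 100 = -64
sqrt(|disc|) = sqrt(64) = 8.0000
Real part = 6/(2*5) = 0.6000
Imag part = 8.0000/(2*5) = 0.8000

0.6000 ± 0.8000i


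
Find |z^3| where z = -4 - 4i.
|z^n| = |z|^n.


|z| = sqrt(16+16) = sqrt(32) = 5.6569
|z^3| = |z|^3 = (sqrt(32))^3 = 32*sqrt(32)

|z^3| = 32*sqrt(32) ≈ 181.0193


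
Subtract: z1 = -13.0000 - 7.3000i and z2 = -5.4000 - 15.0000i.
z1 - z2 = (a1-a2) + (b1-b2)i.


Real: -13 + 5.4 = -7.6
Imag: -7.3 + 15 = 7.7

-7.6000 + 7.7000i


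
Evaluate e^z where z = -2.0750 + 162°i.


e^-2.0750 = 0.12556
cos(162°) = -0.9511
sin(162°) = 0.309
Real = 0.12556*(-0.9511) = -0.1194
Imag = 0.12556*0.309 = 0.0388

-0.1194 + 0.0388i


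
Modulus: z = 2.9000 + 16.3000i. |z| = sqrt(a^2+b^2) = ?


|z| = sqrt(2.9^2 + 16.3^2) = sqrt(8.41 + 265.69) = sqrt(274.1) = 16.5560

|z| = 16.5560


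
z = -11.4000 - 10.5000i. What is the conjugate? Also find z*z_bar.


z_bar = -11.4000 + 10.5000i
z*z_bar = (-11.4)^2 + (-10.5)^2 = 129.96 + 110.25 = 240.21

z_bar = -11.4000 + 10.5000i, z*z_bar = 240.21


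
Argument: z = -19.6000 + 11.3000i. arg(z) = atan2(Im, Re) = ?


Re = -19.6, Im = 11.3
arg = atan2(11.3, -19.6) = 150.0352 degrees

arg(z) = 150.0352 degrees


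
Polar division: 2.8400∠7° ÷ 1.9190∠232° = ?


r = 2.8400 / 1.9190 = 1.4799
theta = 7° - 232° = -225° = 135° (mod 360)

1.4799 cis(135°)


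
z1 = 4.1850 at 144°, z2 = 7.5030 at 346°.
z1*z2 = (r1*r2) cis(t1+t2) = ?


r = 4.1850 * 7.5030 = 31.4001
theta = 144° + 346° = 490° = 130° (mod 360)

31.4001 cis(130°)


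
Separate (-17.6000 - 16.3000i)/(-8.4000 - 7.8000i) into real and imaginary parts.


Multiply by conjugate: (-17.6000 - 16.3000i)(-8.4000 + 7.8000i) / ((-8.4)^2 + (-7.8)^2)
Numerator real = -17.6*(-8.4) - (16.3)*(-7.8) = 274.98
Numerator imag = -16.3*(-8.4) - (-17.6)*(-7.8) = -0.36
Denominator = 131.4
Re(z) = 274.98/131.4 = 2.0927
Im(z) = -0.36/131.4 = -0.0027

Re(z) = 2.0927, Im(z) = -0.0027


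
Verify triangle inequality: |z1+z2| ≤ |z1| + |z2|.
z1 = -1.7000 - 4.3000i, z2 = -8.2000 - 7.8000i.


|z1| = sqrt((-1.7)^2 + (-4.3)^2) = sqrt(21.38) = 4.6239
|z2| = sqrt((-8.2)^2 + (-7.8)^2) = sqrt(128.08) = 11.3172
z1+z2 = -9.9000 - 12.1000i
|z1+z2| = sqrt(244.42) = 15.6339
|z1|+|z2| = 4.6239 + 11.3172 = 15.9411

|z1+z2| = 15.6339 ≤ |z1|+|z2| = 15.9411 (verified)


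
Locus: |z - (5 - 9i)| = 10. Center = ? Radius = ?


|z - z0| = r is a circle with center z0 and radius r.
Center = (5, -9), radius = 10

Circle with center (5, -9) and radius 10


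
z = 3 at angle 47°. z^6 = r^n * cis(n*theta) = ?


r^6 = 3^6 = 729
n*theta = 6*47° = 282° = 282° (mod 360)
a = 729*cos(282°) = 151.5676
b = 729*sin(282°) = -713.0696

729 cis(282°) = 151.5676 - 713.0696i


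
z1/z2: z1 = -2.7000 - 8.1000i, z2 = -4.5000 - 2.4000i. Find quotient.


Conjugate of z2 = -4.5000 + 2.4000i
Numerator: (-2.7000 - 8.1000i)(-4.5000 + 2.4000i) = 31.5900 + 29.9700i
Denominator: (-4.5)^2 + (-2.4)^2 = 26.01
Result = (31.5900 + 29.9700i)/26.01

1.2145 + 1.1522i


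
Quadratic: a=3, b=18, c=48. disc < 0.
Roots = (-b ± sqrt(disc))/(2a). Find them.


disc = 18^2 - 4*3*48 = 324 - 576 = -252
sqrt(|disc|) = sqrt(252) = 15.8745
Real part = -18/(2*3) = -3.0000
Imag part = 15.8745/(2*3) = 2.6458

-3.0000 ± 2.6458i


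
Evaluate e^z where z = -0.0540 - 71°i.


e^-0.0540 = 0.9474
cos(-71°) = 0.3256
sin(-71°) = -0.9455
Real = 0.9474*0.3256 = 0.3085
Imag = 0.9474*(-0.9455) = -0.8958

0.3085 - 0.8958i


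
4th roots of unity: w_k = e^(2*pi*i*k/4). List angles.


The 4th roots of unity are cis(360k/4°) for k=0..3
Angle step = 360/4 = 90°
Primitive root: cis(90°)
Primitive root = 0 + 1.0000i

4 roots at angles: 0°, 90°, 180°, 270°


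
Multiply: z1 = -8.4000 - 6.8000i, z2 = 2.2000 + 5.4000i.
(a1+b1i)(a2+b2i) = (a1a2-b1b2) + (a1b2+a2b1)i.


Real = -8.4*2.2 - (-6.8)*5.4 = -18.48 - (-36.72) = 18.24
Imag = -8.4*5.4 + 2.2*(-6.8) = -45.36 - (14.96) = -60.32

18.2400 - 60.3200i


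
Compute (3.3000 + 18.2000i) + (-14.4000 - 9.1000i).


Real: 3.3 - 14.4 = -11.1
Imag: 18.2 - 9.1 = 9.1

-11.1000 + 9.1000i


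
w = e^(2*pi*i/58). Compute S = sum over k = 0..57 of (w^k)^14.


The roots are w_k = w^k with w = e^(2*pi*i/58), and (w^k)^14 = (w^14)^k.
So S = 1 + u + u^2 + ... + u^(57) with u = w^14.
14 = 0*58 + 14, so 14 is not a multiple of 58: u = w^14 ≠ 1 (w is a primitive 58th root), while u^58 = (w^58)^14 = 1.
Geometric series: S = (1 - u^58)/(1 - u) = (1 - 1)/(1 - u) = 0

S = 0


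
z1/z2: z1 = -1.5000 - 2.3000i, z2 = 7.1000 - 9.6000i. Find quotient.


Conjugate of z2 = 7.1000 + 9.6000i
Numerator: (-1.5000 - 2.3000i)(7.1000 + 9.6000i) = 11.4300 - 30.7300i
Denominator: 7.1^2 + (-9.6)^2 = 142.57
Result = (11.4300 - 30.7300i)/142.57

0.0802 - 0.2155i


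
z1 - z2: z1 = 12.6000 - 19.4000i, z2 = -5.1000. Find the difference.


Real: 12.6 + 5.1 = 17.7
Imag: -19.4 - 0 = -19.4

17.7000 - 19.4000i


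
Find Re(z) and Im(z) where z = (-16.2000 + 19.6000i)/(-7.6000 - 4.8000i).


Multiply by conjugate: (-16.2000 + 19.6000i)(-7.6000 + 4.8000i) / ((-7.6)^2 + (-4.8)^2)
Numerator real = -16.2*(-7.6) + 19.6*(-4.8) = 29.04
Numerator imag = 19.6*(-7.6) - (-16.2)*(-4.8) = -226.72
Denominator = 80.8
Re(z) = 29.04/80.8 = 0.3594
Im(z) = -226.72/80.8 = -2.8059

Re(z) = 0.3594, Im(z) = -2.8059


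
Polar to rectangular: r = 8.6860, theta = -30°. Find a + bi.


a = 8.6860*cos(-30°) = 8.6860*0.86603 = 7.5223
b = 8.6860*sin(-30°) = 8.6860*(-0.5) = -4.3430

7.5223 - 4.3430i


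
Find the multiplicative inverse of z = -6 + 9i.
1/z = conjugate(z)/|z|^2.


|z|^2 = 36+81 = 117
1/z = (-6 - 9i)/117

1/z = -0.0513 - 0.0769i


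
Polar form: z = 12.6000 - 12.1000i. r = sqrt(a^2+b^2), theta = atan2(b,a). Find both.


r = sqrt(158.76+146.41) = sqrt(305.17) = 17.4691
theta = atan2(-12.1, 12.6) = -43.8403 degrees

r = 17.4691, theta = -43.8403 degrees


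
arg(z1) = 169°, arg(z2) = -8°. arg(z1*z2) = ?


arg(z1*z2) = 169° - 8° = 161°
Normalized to (-180°, 180°]: 161°

161°


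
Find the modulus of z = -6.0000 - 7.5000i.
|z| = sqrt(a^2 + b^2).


|z| = sqrt((-6)^2 + (-7.5)^2) = sqrt(36 + 56.25) = sqrt(92.25) = 9.6047

|z| = 9.6047


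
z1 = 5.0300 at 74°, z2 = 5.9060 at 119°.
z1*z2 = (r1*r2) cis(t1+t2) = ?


r = 5.0300 * 5.9060 = 29.7072
theta = 74° + 119° = 193° = 193° (mod 360)

29.7072 cis(193°)


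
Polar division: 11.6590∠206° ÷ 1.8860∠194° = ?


r = 11.6590 / 1.8860 = 6.1819
theta = 206° - 194° = 12° = 12° (mod 360)

6.1819 cis(12°)


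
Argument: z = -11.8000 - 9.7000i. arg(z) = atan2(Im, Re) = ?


Re = -11.8, Im = -9.7
arg = atan2(-9.7, -11.8) = -140.5786 degrees

arg(z) = -140.5786 degrees


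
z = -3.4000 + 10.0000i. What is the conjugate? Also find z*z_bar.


z_bar = -3.4000 - 10.0000i
z*z_bar = (-3.4)^2 + 10^2 = 11.56 + 100 = 111.56

z_bar = -3.4000 - 10.0000i, z*z_bar = 111.56


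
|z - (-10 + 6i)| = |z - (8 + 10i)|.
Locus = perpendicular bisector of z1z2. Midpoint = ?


Equal distances means the locus is the perpendicular bisector of z1 and z2.
Midpoint = ((-10+8)/2, (6+10)/2) = (-1.0000, 8.0000)

Perpendicular bisector through (-1.0000, 8.0000)


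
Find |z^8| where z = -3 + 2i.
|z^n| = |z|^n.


|z| = sqrt(9+4) = sqrt(13) = 3.6056
|z^8| = |z|^8 = (sqrt(13))^8 = 13^4 = 28561

|z^8| = 28561


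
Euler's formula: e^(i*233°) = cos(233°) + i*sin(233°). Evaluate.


cos(233°) = -0.6018
sin(233°) = -0.7986

e^(i*233°) = -0.6018 - 0.7986i


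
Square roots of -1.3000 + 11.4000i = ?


|z| = sqrt(1.69+129.96) = 11.4739
sqrt((|z|+a)/2) = sqrt((11.4739+(-1.3))/2) = sqrt(5.0869) = 2.2554
sqrt((|z|-a)/2) = sqrt((11.4739-(-1.3))/2) = sqrt(6.3869) = 2.5272

±(2.2554 + 2.5272i) i.e. 2.2554 + 2.5272i and -2.2554 - 2.5272i


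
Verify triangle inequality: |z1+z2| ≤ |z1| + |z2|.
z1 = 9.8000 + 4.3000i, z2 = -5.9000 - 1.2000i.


|z1| = sqrt(9.8^2 + 4.3^2) = sqrt(114.53) = 10.7019
|z2| = sqrt((-5.9)^2 + (-1.2)^2) = sqrt(36.25) = 6.0208
z1+z2 = 3.9000 + 3.1000i
|z1+z2| = sqrt(24.82) = 4.9820
|z1|+|z2| = 10.7019 + 6.0208 = 16.7227

|z1+z2| = 4.9820 ≤ |z1|+|z2| = 16.7227 (verified)


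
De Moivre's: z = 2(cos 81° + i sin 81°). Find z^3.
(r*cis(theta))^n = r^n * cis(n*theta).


r^3 = 2^3 = 8
n*theta = 3*81° = 243° = 243° (mod 360)
a = 8*cos(243°) = -3.6319
b = 8*sin(243°) = -7.1281

8 cis(243°) = -3.6319 - 7.1281i


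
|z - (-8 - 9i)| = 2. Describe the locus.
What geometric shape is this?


|z - z0| = r is a circle with center z0 and radius r.
Center = (-8, -9), radius = 2

Circle with center (-8, -9) and radius 2


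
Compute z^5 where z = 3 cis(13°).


r^5 = 3^5 = 243
n*theta = 5*13° = 65° = 65° (mod 360)
a = 243*cos(65°) = 102.6962
b = 243*sin(65°) = 220.2328

243 cis(65°) = 102.6962 + 220.2328i


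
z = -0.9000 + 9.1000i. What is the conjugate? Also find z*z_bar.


z_bar = -0.9000 - 9.1000i
z*z_bar = (-0.9)^2 + 9.1^2 = 0.81 + 82.81 = 83.62

z_bar = -0.9000 - 9.1000i, z*z_bar = 83.62


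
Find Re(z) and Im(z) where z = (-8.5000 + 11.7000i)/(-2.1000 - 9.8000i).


Multiply by conjugate: (-8.5000 + 11.7000i)(-2.1000 + 9.8000i) / ((-2.1)^2 + (-9.8)^2)
Numerator real = -8.5*(-2.1) + 11.7*(-9.8) = -96.81
Numerator imag = 11.7*(-2.1) - (-8.5)*(-9.8) = -107.87
Denominator = 100.45
Re(z) = -96.81/100.45 = -0.9638
Im(z) = -107.87/100.45 = -1.0739

Re(z) = -0.9638, Im(z) = -1.0739


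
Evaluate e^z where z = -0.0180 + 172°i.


e^-0.0180 = 0.9822
cos(172°) = -0.99027
sin(172°) = 0.1392
Real = 0.9822*(-0.99027) = -0.9726
Imag = 0.9822*0.1392 = 0.1367

-0.9726 + 0.1367i


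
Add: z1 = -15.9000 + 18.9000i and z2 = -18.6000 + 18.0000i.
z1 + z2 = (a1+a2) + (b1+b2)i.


Real: -15.9 - 18.6 = -34.5
Imag: 18.9 + 18 = 36.9

-34.5000 + 36.9000i


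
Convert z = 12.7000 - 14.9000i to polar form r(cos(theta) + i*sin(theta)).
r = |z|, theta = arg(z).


r = sqrt(161.29+222.01) = sqrt(383.3) = 19.5780
theta = atan2(-14.9, 12.7) = -49.5574 degrees

r = 19.5780, theta = -49.5574 degrees


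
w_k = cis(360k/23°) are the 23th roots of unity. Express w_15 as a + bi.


Angle = 360*15/23 = 234.7826°
a = cos(234.7826°) = -0.5767
b = sin(234.7826°) = -0.8170

-0.5767 - 0.8170i


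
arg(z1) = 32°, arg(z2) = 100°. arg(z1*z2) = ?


arg(z1*z2) = 32° + 100° = 132°
Normalized to (-180°, 180°]: 132°

132°


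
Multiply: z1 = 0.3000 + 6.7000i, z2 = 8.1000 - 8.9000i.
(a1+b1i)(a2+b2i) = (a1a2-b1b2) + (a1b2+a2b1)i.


Real = 0.3*8.1 - 6.7*(-8.9) = 2.43 - (-59.63) = 62.06
Imag = 0.3*(-8.9) + 8.1*6.7 = -2.67 + 54.27 = 51.6

62.0600 + 51.6000i


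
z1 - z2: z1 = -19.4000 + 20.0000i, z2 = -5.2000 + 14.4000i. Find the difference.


Real: -19.4 + 5.2 = -14.2
Imag: 20 - 14.4 = 5.6

-14.2000 + 5.6000i


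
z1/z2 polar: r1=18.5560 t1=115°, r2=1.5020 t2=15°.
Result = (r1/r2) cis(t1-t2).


r = 18.5560 / 1.5020 = 12.3542
theta = 115° - 15° = 100° = 100° (mod 360)

12.3542 cis(100°)


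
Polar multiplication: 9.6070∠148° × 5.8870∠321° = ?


r = 9.6070 * 5.8870 = 56.5564
theta = 148° + 321° = 469° = 109° (mod 360)

56.5564 cis(109°)


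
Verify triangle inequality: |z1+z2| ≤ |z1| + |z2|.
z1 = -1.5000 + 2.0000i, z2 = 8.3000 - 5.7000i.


|z1| = sqrt((-1.5)^2 + 2^2) = sqrt(6.25) = 2.5000
|z2| = sqrt(8.3^2 + (-5.7)^2) = sqrt(101.38) = 10.0688
z1+z2 = 6.8000 - 3.7000i
|z1+z2| = sqrt(59.93) = 7.7414
|z1|+|z2| = 2.5000 + 10.0688 = 12.5688

|z1+z2| = 7.7414 ≤ |z1|+|z2| = 12.5688 (verified)


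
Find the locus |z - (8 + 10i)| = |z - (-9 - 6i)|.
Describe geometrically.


Equal distances means the locus is the perpendicular bisector of z1 and z2.
Midpoint = ((8+(-9))/2, (10+(-6))/2) = (-0.5000, 2.0000)

Perpendicular bisector through (-0.5000, 2.0000)


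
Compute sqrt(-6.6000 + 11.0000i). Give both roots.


|z| = sqrt(43.56+121) = 12.8281
sqrt((|z|+a)/2) = sqrt((12.8281+(-6.6))/2) = sqrt(3.1140) = 1.7647
sqrt((|z|-a)/2) = sqrt((12.8281-(-6.6))/2) = sqrt(9.7140) = 3.1167

±(1.7647 + 3.1167i) i.e. 1.7647 + 3.1167i and -1.7647 - 3.1167i


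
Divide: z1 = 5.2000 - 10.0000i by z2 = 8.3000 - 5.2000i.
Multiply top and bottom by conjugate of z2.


Conjugate of z2 = 8.3000 + 5.2000i
Numerator: (5.2000 - 10.0000i)(8.3000 + 5.2000i) = 95.1600 - 55.9600i
Denominator: 8.3^2 + (-5.2)^2 = 95.93
Result = (95.1600 - 55.9600i)/95.93

0.9920 - 0.5833i


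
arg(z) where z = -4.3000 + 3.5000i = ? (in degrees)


Re = -4.3, Im = 3.5
arg = atan2(3.5, -4.3) = 140.8560 degrees

arg(z) = 140.8560 degrees


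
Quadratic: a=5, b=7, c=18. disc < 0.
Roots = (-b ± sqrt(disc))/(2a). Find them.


disc = 7^2 - 4*5*18 = 49 - 360 = -311
sqrt(|disc|) = sqrt(311) = 17.6352
Real part = -7/(2*5) = -0.7000
Imag part = 17.6352/(2*5) = 1.7635

-0.7000 ± 1.7635i


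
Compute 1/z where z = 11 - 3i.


|z|^2 = 121+9 = 130
1/z = (11 + 3i)/130

1/z = 0.0846 + 0.0231i


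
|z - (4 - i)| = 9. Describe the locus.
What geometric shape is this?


|z - z0| = r is a circle with center z0 and radius r.
Center = (4, -1), radius = 9

Circle with center (4, -1) and radius 9


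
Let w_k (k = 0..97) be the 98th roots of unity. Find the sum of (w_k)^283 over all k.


The roots are w_k = w^k with w = e^(2*pi*i/98), and (w^k)^283 = (w^283)^k.
So S = 1 + u + u^2 + ... + u^(97) with u = w^283.
283 = 2*98 + 87, so 283 is not a multiple of 98: u = (w^98)^2 * w^87 = w^87 ≠ 1 (w is a primitive 98th root), while u^98 = (w^98)^283 = 1.
Geometric series: S = (1 - u^98)/(1 - u) = (1 - 1)/(1 - u) = 0

S = 0


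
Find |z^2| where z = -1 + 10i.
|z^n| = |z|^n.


|z| = sqrt(1+100) = sqrt(101) = 10.0499
|z^2| = |z|^2 = (sqrt(101))^2 = 101

|z^2| = 101


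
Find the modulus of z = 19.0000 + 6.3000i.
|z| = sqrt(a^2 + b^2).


|z| = sqrt(19^2 + 6.3^2) = sqrt(361 + 39.69) = sqrt(400.69) = 20.0172

|z| = 20.0172


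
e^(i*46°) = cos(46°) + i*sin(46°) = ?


cos(46°) = 0.6947
sin(46°) = 0.7193

e^(i*46°) = 0.6947 + 0.7193i


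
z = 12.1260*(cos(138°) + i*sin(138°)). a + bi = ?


a = 12.1260*cos(138°) = 12.1260*(-0.743145) = -9.0114
b = 12.1260*sin(138°) = 12.1260*0.66913 = 8.1139

-9.0114 + 8.1139i


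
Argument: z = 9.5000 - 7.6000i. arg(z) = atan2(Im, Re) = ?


Re = 9.5, Im = -7.6
arg = atan2(-7.6, 9.5) = -38.6598 degrees

arg(z) = -38.6598 degrees


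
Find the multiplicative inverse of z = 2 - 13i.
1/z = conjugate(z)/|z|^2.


|z|^2 = 4+169 = 173
1/z = (2 + 13i)/173

1/z = 0.0116 + 0.0751i


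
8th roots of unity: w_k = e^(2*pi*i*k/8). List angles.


The 8th roots of unity are cis(360k/8°) for k=0..7
Angle step = 360/8 = 45°
Primitive root: cis(45°)
Primitive root = 0.7071 + 0.7071i

8 roots at angles: 0°, 45°, 90°, 135°, 180°, 225°, 270°, 315°


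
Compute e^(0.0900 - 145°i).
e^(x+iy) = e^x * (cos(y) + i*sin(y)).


e^0.0900 = 1.0942
cos(-145°) = -0.81915
sin(-145°) = -0.5736
Real = 1.0942*(-0.81915) = -0.8963
Imag = 1.0942*(-0.5736) = -0.6276

-0.8963 - 0.6276i


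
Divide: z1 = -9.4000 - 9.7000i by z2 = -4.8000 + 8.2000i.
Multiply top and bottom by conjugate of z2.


Conjugate of z2 = -4.8000 - 8.2000i
Numerator: (-9.4000 - 9.7000i)(-4.8000 - 8.2000i) = -34.4200 + 123.6400i
Denominator: (-4.8)^2 + 8.2^2 = 90.28
Result = (-34.4200 + 123.6400i)/90.28

-0.3813 + 1.3695i


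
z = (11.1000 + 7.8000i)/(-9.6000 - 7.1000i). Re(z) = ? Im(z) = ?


Multiply by conjugate: (11.1000 + 7.8000i)(-9.6000 + 7.1000i) / ((-9.6)^2 + (-7.1)^2)
Numerator real = 11.1*(-9.6) + 7.8*(-7.1) = -161.94
Numerator imag = 7.8*(-9.6) - 11.1*(-7.1) = 3.93
Denominator = 142.57
Re(z) = -161.94/142.57 = -1.1359
Im(z) = 3.93/142.57 = 0.0276

Re(z) = -1.1359, Im(z) = 0.0276


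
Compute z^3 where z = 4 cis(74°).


r^3 = 4^3 = 64
n*theta = 3*74° = 222° = 222° (mod 360)
a = 64*cos(222°) = -47.5613
b = 64*sin(222°) = -42.8244

64 cis(222°) = -47.5613 - 42.8244i


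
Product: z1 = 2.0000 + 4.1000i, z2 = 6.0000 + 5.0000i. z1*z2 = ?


Real = 2*6 - 4.1*5 = 12 - 20.5 = -8.5
Imag = 2*5 + 6*4.1 = 10 + 24.6 = 34.6

-8.5000 + 34.6000i


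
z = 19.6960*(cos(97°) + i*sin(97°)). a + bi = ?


a = 19.6960*cos(97°) = 19.6960*(-0.121869) = -2.4003
b = 19.6960*sin(97°) = 19.6960*0.992546 = 19.5492

-2.4003 + 19.5492i


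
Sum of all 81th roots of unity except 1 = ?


With w = e^(2*pi*i/81), all 81 of the 81th roots of unity w^0 = 1, w, ..., w^(80) sum to 0: 1 + w + ... + w^(80) = (1 - w^81)/(1 - w) = 0 since w^81 = 1, w ≠ 1.
Removing the root 1: w + w^2 + ... + w^(80) = 0 - 1 = -1

Sum = -1


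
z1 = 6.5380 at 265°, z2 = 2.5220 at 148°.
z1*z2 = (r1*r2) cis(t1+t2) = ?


r = 6.5380 * 2.5220 = 16.4888
theta = 265° + 148° = 413° = 53° (mod 360)

16.4888 cis(53°)


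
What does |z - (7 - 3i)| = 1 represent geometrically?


|z - z0| = r is a circle with center z0 and radius r.
Center = (7, -3), radius = 1

Circle with center (7, -3) and radius 1


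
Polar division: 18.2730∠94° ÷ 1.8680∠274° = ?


r = 18.2730 / 1.8680 = 9.7821
theta = 94° - 274° = -180° = 180° (mod 360)

9.7821 cis(180°)


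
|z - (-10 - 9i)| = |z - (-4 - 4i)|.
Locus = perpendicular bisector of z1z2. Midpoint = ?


Equal distances means the locus is the perpendicular bisector of z1 and z2.
Midpoint = ((-10+(-4))/2, (-9+(-4))/2) = (-7.0000, -6.5000)

Perpendicular bisector through (-7.0000, -6.5000)


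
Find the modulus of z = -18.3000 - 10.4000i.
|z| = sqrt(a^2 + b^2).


|z| = sqrt((-18.3)^2 + (-10.4)^2) = sqrt(334.89 + 108.16) = sqrt(443.05) = 21.0488

|z| = 21.0488


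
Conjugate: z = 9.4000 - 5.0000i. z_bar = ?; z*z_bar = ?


z_bar = 9.4000 + 5.0000i
z*z_bar = 9.4^2 + (-5)^2 = 88.36 + 25 = 113.36

z_bar = 9.4000 + 5.0000i, z*z_bar = 113.36


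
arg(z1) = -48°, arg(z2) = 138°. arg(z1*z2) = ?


arg(z1*z2) = -48° + 138° = 90°
Normalized to (-180°, 180°]: 90°

90°


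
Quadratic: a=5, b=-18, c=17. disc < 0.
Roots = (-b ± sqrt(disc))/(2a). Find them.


disc = (-18)^2 - 4*5*17 = 324 - 340 = -16
sqrt(|disc|) = sqrt(16) = 4.0000
Real part = 18/(2*5) = 1.8000
Imag part = 4.0000/(2*5) = 0.4000

1.8000 ± 0.4000i


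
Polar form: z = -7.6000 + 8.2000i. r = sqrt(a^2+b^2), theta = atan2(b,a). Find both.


r = sqrt(57.76+67.24) = sqrt(125) = 11.1803
theta = atan2(8.2, -7.6) = 132.8253 degrees

r = 11.1803, theta = 132.8253 degrees


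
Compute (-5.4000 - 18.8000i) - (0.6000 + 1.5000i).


Real: -5.4 - 0.6 = -6
Imag: -18.8 - 1.5 = -20.3

-6.0000 - 20.3000i


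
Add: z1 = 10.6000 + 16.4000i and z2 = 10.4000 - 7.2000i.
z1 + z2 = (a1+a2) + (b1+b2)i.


Real: 10.6 + 10.4 = 21
Imag: 16.4 - 7.2 = 9.2

21.0000 + 9.2000i


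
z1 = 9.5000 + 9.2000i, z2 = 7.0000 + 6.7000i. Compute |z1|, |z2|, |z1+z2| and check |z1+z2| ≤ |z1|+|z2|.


|z1| = sqrt(9.5^2 + 9.2^2) = sqrt(174.89) = 13.2246
|z2| = sqrt(7^2 + 6.7^2) = sqrt(93.89) = 9.6897
z1+z2 = 16.5000 + 15.9000i
|z1+z2| = sqrt(525.06) = 22.9142
|z1|+|z2| = 13.2246 + 9.6897 = 22.9143

|z1+z2| = 22.9142 ≤ |z1|+|z2| = 22.9143 (verified)


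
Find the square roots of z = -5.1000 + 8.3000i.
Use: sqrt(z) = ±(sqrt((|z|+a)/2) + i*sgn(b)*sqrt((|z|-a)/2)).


|z| = sqrt(26.01+68.89) = 9.7417
sqrt((|z|+a)/2) = sqrt((9.7417+(-5.1))/2) = sqrt(2.3208) = 1.5234
sqrt((|z|-a)/2) = sqrt((9.7417-(-5.1))/2) = sqrt(7.4208) = 2.7241

±(1.5234 + 2.7241i) i.e. 1.5234 + 2.7241i and -1.5234 - 2.7241i


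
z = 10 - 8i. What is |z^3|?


|z| = sqrt(100+64) = sqrt(164) = 12.8062
|z^3| = |z|^3 = (sqrt(164))^3 = 164*sqrt(164)

|z^3| = 164*sqrt(164) ≈ 2100.2247


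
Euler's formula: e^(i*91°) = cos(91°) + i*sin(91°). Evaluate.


cos(91°) = -0.0175
sin(91°) = 0.9998

e^(i*91°) = -0.0175 + 0.9998i


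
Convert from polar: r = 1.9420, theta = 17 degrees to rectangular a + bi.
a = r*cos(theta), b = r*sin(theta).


a = 1.9420*cos(17°) = 1.9420*0.9563 = 1.8571
b = 1.9420*sin(17°) = 1.9420*0.2924 = 0.5678

1.8571 + 0.5678i


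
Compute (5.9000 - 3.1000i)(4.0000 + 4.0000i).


Real = 5.9*4 - (-3.1)*4 = 23.6 - (-12.4) = 36
Imag = 5.9*4 + 4*(-3.1) = 23.6 - (12.4) = 11.2

36.0000 + 11.2000i


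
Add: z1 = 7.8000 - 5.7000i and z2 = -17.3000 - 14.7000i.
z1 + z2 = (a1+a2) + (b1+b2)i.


Real: 7.8 - 17.3 = -9.5
Imag: -5.7 - 14.7 = -20.4

-9.5000 - 20.4000i


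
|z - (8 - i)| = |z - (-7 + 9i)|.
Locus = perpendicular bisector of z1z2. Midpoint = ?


Equal distances means the locus is the perpendicular bisector of z1 and z2.
Midpoint = ((8+(-7))/2, (-1+9)/2) = (0.5000, 4.0000)

Perpendicular bisector through (0.5000, 4.0000)


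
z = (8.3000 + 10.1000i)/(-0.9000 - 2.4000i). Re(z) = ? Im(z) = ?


Multiply by conjugate: (8.3000 + 10.1000i)(-0.9000 + 2.4000i) / ((-0.9)^2 + (-2.4)^2)
Numerator real = 8.3*(-0.9) + 10.1*(-2.4) = -31.71
Numerator imag = 10.1*(-0.9) - 8.3*(-2.4) = 10.83
Denominator = 6.57
Re(z) = -31.71/6.57 = -4.8265
Im(z) = 10.83/6.57 = 1.6484

Re(z) = -4.8265, Im(z) = 1.6484


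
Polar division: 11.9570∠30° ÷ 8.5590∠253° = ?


r = 11.9570 / 8.5590 = 1.3970
theta = 30° - 253° = -223° = 137° (mod 360)

1.3970 cis(137°)


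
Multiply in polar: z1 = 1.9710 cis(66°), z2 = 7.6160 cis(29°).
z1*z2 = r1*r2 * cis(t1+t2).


r = 1.9710 * 7.6160 = 15.0111
theta = 66° + 29° = 95° = 95° (mod 360)

15.0111 cis(95°)


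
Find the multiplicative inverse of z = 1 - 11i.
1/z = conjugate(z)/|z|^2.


|z|^2 = 1+121 = 122
1/z = (1 + 11i)/122

1/z = 0.0082 + 0.0902i


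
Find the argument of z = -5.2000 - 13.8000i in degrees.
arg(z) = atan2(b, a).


Re = -5.2, Im = -13.8
arg = atan2(-13.8, -5.2) = -110.6470 degrees

arg(z) = -110.6470 degrees


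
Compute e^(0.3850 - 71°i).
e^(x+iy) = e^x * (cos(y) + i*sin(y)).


e^0.3850 = 1.4696
cos(-71°) = 0.3256
sin(-71°) = -0.9455
Real = 1.4696*0.3256 = 0.4785
Imag = 1.4696*(-0.9455) = -1.3895

0.4785 - 1.3895i


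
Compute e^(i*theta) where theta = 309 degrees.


cos(309°) = 0.6293
sin(309°) = -0.7771

e^(i*309°) = 0.6293 - 0.7771i


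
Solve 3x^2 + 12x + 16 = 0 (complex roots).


disc = 12^2 - 4*3*16 = 144 - 192 = -48
sqrt(|disc|) = sqrt(48) = 6.9282
Real part = -12/(2*3) = -2.0000
Imag part = 6.9282/(2*3) = 1.1547

-2.0000 ± 1.1547i


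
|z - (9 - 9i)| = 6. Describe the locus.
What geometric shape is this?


|z - z0| = r is a circle with center z0 and radius r.
Center = (9, -9), radius = 6

Circle with center (9, -9) and radius 6


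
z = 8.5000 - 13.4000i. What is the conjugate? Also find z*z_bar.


z_bar = 8.5000 + 13.4000i
z*z_bar = 8.5^2 + (-13.4)^2 = 72.25 + 179.56 = 251.81

z_bar = 8.5000 + 13.4000i, z*z_bar = 251.81


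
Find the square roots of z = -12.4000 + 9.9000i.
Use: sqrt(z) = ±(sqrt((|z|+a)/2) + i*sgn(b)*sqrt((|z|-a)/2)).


|z| = sqrt(153.76+98.01) = 15.8673
sqrt((|z|+a)/2) = sqrt((15.8673+(-12.4))/2) = sqrt(1.7336) = 1.3167
sqrt((|z|-a)/2) = sqrt((15.8673-(-12.4))/2) = sqrt(14.1336) = 3.7595

±(1.3167 + 3.7595i) i.e. 1.3167 + 3.7595i and -1.3167 - 3.7595i


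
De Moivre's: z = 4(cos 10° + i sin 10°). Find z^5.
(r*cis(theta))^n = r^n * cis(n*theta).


r^5 = 4^5 = 1024
n*theta = 5*10° = 50° = 50° (mod 360)
a = 1024*cos(50°) = 658.2145
b = 1024*sin(50°) = 784.4295

1024 cis(50°) = 658.2145 + 784.4295i


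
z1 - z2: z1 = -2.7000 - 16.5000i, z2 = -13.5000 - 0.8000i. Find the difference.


Real: -2.7 + 13.5 = 10.8
Imag: -16.5 + 0.8 = -15.7

10.8000 - 15.7000i


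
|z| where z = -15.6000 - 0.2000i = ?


|z| = sqrt((-15.6)^2 + (-0.2)^2) = sqrt(243.36 + 0.04) = sqrt(243.4) = 15.6013

|z| = 15.6013


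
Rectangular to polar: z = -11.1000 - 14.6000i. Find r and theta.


r = sqrt(123.21+213.16) = sqrt(336.37) = 18.3404
theta = atan2(-14.6, -11.1) = -127.2448 degrees

r = 18.3404, theta = -127.2448 degrees


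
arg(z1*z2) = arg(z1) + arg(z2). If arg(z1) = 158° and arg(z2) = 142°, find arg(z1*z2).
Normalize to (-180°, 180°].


arg(z1*z2) = 158° + 142° = 300°
Normalized to (-180°, 180°]: -60°

-60°


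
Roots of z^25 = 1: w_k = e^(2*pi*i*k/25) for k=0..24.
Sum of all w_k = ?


The sum of all 25th roots of unity is 0.
Geometric series: (1 - w^25)/(1 - w) = (1-1)/(1-w) = 0 since w^25 = 1, w ≠ 1.
Alternatively: coefficient of z^24 in z^25 - 1 is 0.

0


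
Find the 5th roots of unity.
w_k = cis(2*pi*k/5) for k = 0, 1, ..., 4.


The 5th roots of unity are cis(360k/5°) for k=0..4
Angle step = 360/5 = 72°
Primitive root: cis(72°)
Primitive root = 0.3090 + 0.9511i

5 roots at angles: 0°, 72°, 144°, 216°, 288°
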